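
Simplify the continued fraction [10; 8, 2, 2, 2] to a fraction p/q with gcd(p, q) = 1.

1022/101

a_0 = 10: 10/1
a_1 = 8: 81/8
a_2 = 2: 172/17
a_3 = 2: 425/42
a_4 = 2: 1022/101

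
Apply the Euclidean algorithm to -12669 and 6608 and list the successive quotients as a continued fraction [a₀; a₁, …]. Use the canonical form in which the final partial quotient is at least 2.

[-2; 12, 12, 2, 3, 6]

⌊-12669/6608⌋ = -2, remainder 547
⌊6608/547⌋ = 12, remainder 44
⌊547/44⌋ = 12, remainder 19
⌊44/19⌋ = 2, remainder 6
⌊19/6⌋ = 3, remainder 1
⌊6/1⌋ = 6, remainder 0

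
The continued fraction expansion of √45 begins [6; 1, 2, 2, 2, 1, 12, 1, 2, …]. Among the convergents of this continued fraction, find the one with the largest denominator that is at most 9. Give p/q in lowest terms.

a_0 = 6: 6/1  (≤ bound)
a_1 = 1: 7/1  (≤ bound)
a_2 = 2: 20/3  (≤ bound)
a_3 = 2: 47/7  (≤ bound)
a_4 = 2: 114/17  (> 9, stop)

47/7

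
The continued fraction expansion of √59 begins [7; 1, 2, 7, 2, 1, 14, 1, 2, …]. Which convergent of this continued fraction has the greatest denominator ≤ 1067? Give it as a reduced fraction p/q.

7781/1013

a_0 = 7: 7/1  (≤ bound)
a_1 = 1: 8/1  (≤ bound)
a_2 = 2: 23/3  (≤ bound)
a_3 = 7: 169/22  (≤ bound)
a_4 = 2: 361/47  (≤ bound)
a_5 = 1: 530/69  (≤ bound)
a_6 = 14: 7781/1013  (≤ bound)
a_7 = 1: 8311/1082  (> 1067, stop)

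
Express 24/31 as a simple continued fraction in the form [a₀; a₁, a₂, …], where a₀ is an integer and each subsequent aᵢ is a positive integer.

[0; 1, 3, 2, 3]

Apply division with remainder until the remainder is 0:
24 = 0·31 + 24, so a_0 = 0
31 = 1·24 + 7, so a_1 = 1
24 = 3·7 + 3, so a_2 = 3
7 = 2·3 + 1, so a_3 = 2
3 = 3·1 + 0, so a_4 = 3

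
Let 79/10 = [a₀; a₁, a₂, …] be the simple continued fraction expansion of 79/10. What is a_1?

⌊79/10⌋ = 7, remainder 9
⌊10/9⌋ = 1, remainder 1

1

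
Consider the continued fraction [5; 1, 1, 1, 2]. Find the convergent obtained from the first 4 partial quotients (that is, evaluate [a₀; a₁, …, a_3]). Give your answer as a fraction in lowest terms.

17/3

Build up convergents one term at a time:
a_0 = 5: 5/1
a_1 = 1: 6/1
a_2 = 1: 11/2
a_3 = 1: 17/3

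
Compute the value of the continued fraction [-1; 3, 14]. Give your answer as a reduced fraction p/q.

Start with 14.
3 + 1/(14/1) = 3 + 1/14 = 43/14
-1 + 1/(43/14) = -1 + 14/43 = -29/43

-29/43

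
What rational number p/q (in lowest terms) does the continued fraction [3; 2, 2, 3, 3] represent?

191/56

Start with 3.
3 + 1/(3/1) = 3 + 1/3 = 10/3
2 + 1/(10/3) = 2 + 3/10 = 23/10
2 + 1/(23/10) = 2 + 10/23 = 56/23
3 + 1/(56/23) = 3 + 23/56 = 191/56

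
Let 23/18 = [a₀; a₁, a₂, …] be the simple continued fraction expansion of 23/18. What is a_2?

1

Apply division with remainder until the remainder is 0:
⌊23/18⌋ = 1, remainder 5
⌊18/5⌋ = 3, remainder 3
⌊5/3⌋ = 1, remainder 2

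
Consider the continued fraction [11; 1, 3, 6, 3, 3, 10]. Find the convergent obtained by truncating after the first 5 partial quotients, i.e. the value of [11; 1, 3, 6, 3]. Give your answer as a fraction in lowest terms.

929/79

a_0 = 11: 11/1
a_1 = 1: 12/1
a_2 = 3: 47/4
a_3 = 6: 294/25
a_4 = 3: 929/79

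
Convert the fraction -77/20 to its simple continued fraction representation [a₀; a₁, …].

Apply division with remainder until the remainder is 0:
-77 = -4·20 + 3, so a_0 = -4
20 = 6·3 + 2, so a_1 = 6
3 = 1·2 + 1, so a_2 = 1
2 = 2·1 + 0, so a_3 = 2

[-4; 6, 1, 2]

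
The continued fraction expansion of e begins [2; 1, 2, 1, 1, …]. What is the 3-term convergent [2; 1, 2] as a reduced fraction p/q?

8/3

Start with 2.
1 + 1/(2/1) = 1 + 1/2 = 3/2
2 + 1/(3/2) = 2 + 2/3 = 8/3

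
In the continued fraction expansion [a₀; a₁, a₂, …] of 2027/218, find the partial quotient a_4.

4

Repeatedly divide and take the remainder:
2027 ÷ 218 → quotient 9, remainder 65
218 ÷ 65 → quotient 3, remainder 23
65 ÷ 23 → quotient 2, remainder 19
23 ÷ 19 → quotient 1, remainder 4
19 ÷ 4 → quotient 4, remainder 3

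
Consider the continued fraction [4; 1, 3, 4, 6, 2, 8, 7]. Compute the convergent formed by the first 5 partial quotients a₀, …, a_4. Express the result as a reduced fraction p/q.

505/106

a_0 = 4: 4/1
a_1 = 1: 5/1
a_2 = 3: 19/4
a_3 = 4: 81/17
a_4 = 6: 505/106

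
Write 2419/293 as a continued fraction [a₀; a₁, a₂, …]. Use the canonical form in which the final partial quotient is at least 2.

[8; 3, 1, 9, 1, 2, 2]

Apply division with remainder until the remainder is 0:
2419 = 8·293 + 75, so a_0 = 8
293 = 3·75 + 68, so a_1 = 3
75 = 1·68 + 7, so a_2 = 1
68 = 9·7 + 5, so a_3 = 9
7 = 1·5 + 2, so a_4 = 1
5 = 2·2 + 1, so a_5 = 2
2 = 2·1 + 0, so a_6 = 2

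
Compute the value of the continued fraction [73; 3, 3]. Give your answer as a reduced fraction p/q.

Build up convergents one term at a time:
a_0 = 73: 73/1
a_1 = 3: 220/3
a_2 = 3: 733/10

733/10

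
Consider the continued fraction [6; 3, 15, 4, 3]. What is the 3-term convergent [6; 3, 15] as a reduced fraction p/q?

291/46

Starting at the tail and folding back:
Start with 15.
3 + 1/(15/1) = 3 + 1/15 = 46/15
6 + 1/(46/15) = 6 + 15/46 = 291/46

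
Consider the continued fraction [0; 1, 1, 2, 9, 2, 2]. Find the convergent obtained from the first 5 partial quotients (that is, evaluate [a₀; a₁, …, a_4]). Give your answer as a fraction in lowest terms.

Compute successive convergents:
a_0 = 0: 0/1
a_1 = 1: 1/1
a_2 = 1: 1/2
a_3 = 2: 3/5
a_4 = 9: 28/47

28/47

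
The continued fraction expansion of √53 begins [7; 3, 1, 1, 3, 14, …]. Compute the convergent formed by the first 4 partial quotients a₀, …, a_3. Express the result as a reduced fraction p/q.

51/7

Work from the innermost term outward:
Start with 1.
1 + 1/(1/1) = 1 + 1/1 = 2/1
3 + 1/(2/1) = 3 + 1/2 = 7/2
7 + 1/(7/2) = 7 + 2/7 = 51/7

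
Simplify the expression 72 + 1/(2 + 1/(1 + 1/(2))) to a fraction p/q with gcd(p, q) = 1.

579/8

Start with 2.
1 + 1/(2/1) = 1 + 1/2 = 3/2
2 + 1/(3/2) = 2 + 2/3 = 8/3
72 + 1/(8/3) = 72 + 3/8 = 579/8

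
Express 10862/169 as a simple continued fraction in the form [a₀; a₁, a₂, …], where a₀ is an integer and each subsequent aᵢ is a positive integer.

[64; 3, 1, 2, 15]

10862 ÷ 169 → quotient 64, remainder 46
169 ÷ 46 → quotient 3, remainder 31
46 ÷ 31 → quotient 1, remainder 15
31 ÷ 15 → quotient 2, remainder 1
15 ÷ 1 → quotient 15, remainder 0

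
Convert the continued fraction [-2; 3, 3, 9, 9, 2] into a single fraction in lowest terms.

-3036/1787

a_0 = -2: -2/1
a_1 = 3: -5/3
a_2 = 3: -17/10
a_3 = 9: -158/93
a_4 = 9: -1439/847
a_5 = 2: -3036/1787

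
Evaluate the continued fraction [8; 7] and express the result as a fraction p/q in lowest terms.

57/7

Compute successive convergents:
a_0 = 8: 8/1
a_1 = 7: 57/7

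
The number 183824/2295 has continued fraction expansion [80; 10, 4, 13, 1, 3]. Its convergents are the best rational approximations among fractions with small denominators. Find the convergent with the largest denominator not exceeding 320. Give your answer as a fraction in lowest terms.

3284/41

a_0 = 80: 80/1  (≤ bound)
a_1 = 10: 801/10  (≤ bound)
a_2 = 4: 3284/41  (≤ bound)
a_3 = 13: 43493/543  (> 320, stop)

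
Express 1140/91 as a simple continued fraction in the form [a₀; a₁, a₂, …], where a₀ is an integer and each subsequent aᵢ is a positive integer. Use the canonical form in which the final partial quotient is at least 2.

Run the Euclidean algorithm, recording each quotient:
⌊1140/91⌋ = 12, remainder 48
⌊91/48⌋ = 1, remainder 43
⌊48/43⌋ = 1, remainder 5
⌊43/5⌋ = 8, remainder 3
⌊5/3⌋ = 1, remainder 2
⌊3/2⌋ = 1, remainder 1
⌊2/1⌋ = 2, remainder 0

[12; 1, 1, 8, 1, 1, 2]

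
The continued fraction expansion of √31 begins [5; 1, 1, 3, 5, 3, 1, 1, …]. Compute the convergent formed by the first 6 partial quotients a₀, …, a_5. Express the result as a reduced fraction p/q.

657/118

a_0 = 5: 5/1
a_1 = 1: 6/1
a_2 = 1: 11/2
a_3 = 3: 39/7
a_4 = 5: 206/37
a_5 = 3: 657/118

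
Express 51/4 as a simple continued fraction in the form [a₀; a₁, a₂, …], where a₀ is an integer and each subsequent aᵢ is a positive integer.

51 ÷ 4 → quotient 12, remainder 3
4 ÷ 3 → quotient 1, remainder 1
3 ÷ 1 → quotient 3, remainder 0

[12; 1, 3]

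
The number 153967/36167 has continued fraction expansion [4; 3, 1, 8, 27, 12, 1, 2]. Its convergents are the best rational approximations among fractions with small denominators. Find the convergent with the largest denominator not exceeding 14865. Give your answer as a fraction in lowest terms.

52669/12372

List convergents until the denominator exceeds the bound:
a_0 = 4: 4/1  (≤ bound)
a_1 = 3: 13/3  (≤ bound)
a_2 = 1: 17/4  (≤ bound)
a_3 = 8: 149/35  (≤ bound)
a_4 = 27: 4040/949  (≤ bound)
a_5 = 12: 48629/11423  (≤ bound)
a_6 = 1: 52669/12372  (≤ bound)
a_7 = 2: 153967/36167  (> 14865, stop)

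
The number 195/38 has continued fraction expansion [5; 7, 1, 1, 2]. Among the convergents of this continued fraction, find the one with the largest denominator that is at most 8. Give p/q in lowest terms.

41/8

List convergents until the denominator exceeds the bound:
a_0 = 5: 5/1  (≤ bound)
a_1 = 7: 36/7  (≤ bound)
a_2 = 1: 41/8  (≤ bound)
a_3 = 1: 77/15  (> 8, stop)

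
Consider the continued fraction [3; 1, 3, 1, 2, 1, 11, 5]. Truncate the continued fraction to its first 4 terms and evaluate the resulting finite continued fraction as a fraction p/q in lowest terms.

19/5

Start with 1.
3 + 1/(1/1) = 3 + 1/1 = 4/1
1 + 1/(4/1) = 1 + 1/4 = 5/4
3 + 1/(5/4) = 3 + 4/5 = 19/5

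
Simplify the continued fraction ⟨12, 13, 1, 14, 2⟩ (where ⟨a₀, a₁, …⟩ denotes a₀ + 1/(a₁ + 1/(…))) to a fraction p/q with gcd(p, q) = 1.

Start with 2.
14 + 1/(2/1) = 14 + 1/2 = 29/2
1 + 1/(29/2) = 1 + 2/29 = 31/29
13 + 1/(31/29) = 13 + 29/31 = 432/31
12 + 1/(432/31) = 12 + 31/432 = 5215/432

5215/432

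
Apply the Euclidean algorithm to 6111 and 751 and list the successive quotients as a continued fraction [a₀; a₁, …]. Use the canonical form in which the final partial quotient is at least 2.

Run the Euclidean algorithm, recording each quotient:
6111 ÷ 751 → quotient 8, remainder 103
751 ÷ 103 → quotient 7, remainder 30
103 ÷ 30 → quotient 3, remainder 13
30 ÷ 13 → quotient 2, remainder 4
13 ÷ 4 → quotient 3, remainder 1
4 ÷ 1 → quotient 4, remainder 0

[8; 7, 3, 2, 3, 4]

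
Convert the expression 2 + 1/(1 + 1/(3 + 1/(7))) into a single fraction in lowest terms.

a_0 = 2: 2/1
a_1 = 1: 3/1
a_2 = 3: 11/4
a_3 = 7: 80/29

80/29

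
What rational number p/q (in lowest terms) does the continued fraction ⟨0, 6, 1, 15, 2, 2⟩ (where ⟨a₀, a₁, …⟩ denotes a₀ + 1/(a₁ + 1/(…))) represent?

a_0 = 0: 0/1
a_1 = 6: 1/6
a_2 = 1: 1/7
a_3 = 15: 16/111
a_4 = 2: 33/229
a_5 = 2: 82/569

82/569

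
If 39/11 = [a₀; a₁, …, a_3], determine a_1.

Repeatedly divide and take the remainder:
39 ÷ 11 → quotient 3, remainder 6
11 ÷ 6 → quotient 1, remainder 5

1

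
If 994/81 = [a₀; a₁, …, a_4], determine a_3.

Run the Euclidean algorithm, recording each quotient:
⌊994/81⌋ = 12, remainder 22
⌊81/22⌋ = 3, remainder 15
⌊22/15⌋ = 1, remainder 7
⌊15/7⌋ = 2, remainder 1

2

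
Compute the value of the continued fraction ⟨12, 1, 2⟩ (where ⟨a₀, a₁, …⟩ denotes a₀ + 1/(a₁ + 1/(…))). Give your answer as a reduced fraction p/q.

38/3

Start with 2.
1 + 1/(2/1) = 1 + 1/2 = 3/2
12 + 1/(3/2) = 12 + 2/3 = 38/3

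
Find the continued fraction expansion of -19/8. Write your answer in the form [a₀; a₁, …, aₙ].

-19 = -3·8 + 5, so a_0 = -3
8 = 1·5 + 3, so a_1 = 1
5 = 1·3 + 2, so a_2 = 1
3 = 1·2 + 1, so a_3 = 1
2 = 2·1 + 0, so a_4 = 2

[-3; 1, 1, 1, 2]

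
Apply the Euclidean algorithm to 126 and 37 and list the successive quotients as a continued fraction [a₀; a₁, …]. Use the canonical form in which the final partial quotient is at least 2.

[3; 2, 2, 7]

126 ÷ 37 → quotient 3, remainder 15
37 ÷ 15 → quotient 2, remainder 7
15 ÷ 7 → quotient 2, remainder 1
7 ÷ 1 → quotient 7, remainder 0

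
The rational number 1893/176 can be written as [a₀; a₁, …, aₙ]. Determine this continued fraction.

⌊1893/176⌋ = 10, remainder 133
⌊176/133⌋ = 1, remainder 43
⌊133/43⌋ = 3, remainder 4
⌊43/4⌋ = 10, remainder 3
⌊4/3⌋ = 1, remainder 1
⌊3/1⌋ = 3, remainder 0

[10; 1, 3, 10, 1, 3]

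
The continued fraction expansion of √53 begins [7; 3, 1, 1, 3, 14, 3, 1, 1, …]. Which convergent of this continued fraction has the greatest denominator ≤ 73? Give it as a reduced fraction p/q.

List convergents until the denominator exceeds the bound:
a_0 = 7: 7/1  (≤ bound)
a_1 = 3: 22/3  (≤ bound)
a_2 = 1: 29/4  (≤ bound)
a_3 = 1: 51/7  (≤ bound)
a_4 = 3: 182/25  (≤ bound)
a_5 = 14: 2599/357  (> 73, stop)

182/25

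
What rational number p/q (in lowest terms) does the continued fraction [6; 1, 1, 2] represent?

33/5

a_0 = 6: 6/1
a_1 = 1: 7/1
a_2 = 1: 13/2
a_3 = 2: 33/5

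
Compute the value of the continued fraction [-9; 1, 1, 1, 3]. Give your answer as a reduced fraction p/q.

-92/11

Work from the innermost term outward:
Start with 3.
1 + 1/(3/1) = 1 + 1/3 = 4/3
1 + 1/(4/3) = 1 + 3/4 = 7/4
1 + 1/(7/4) = 1 + 4/7 = 11/7
-9 + 1/(11/7) = -9 + 7/11 = -92/11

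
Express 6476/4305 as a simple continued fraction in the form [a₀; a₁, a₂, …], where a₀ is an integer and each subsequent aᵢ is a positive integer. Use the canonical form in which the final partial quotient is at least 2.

6476 = 1·4305 + 2171, so a_0 = 1
4305 = 1·2171 + 2134, so a_1 = 1
2171 = 1·2134 + 37, so a_2 = 1
2134 = 57·37 + 25, so a_3 = 57
37 = 1·25 + 12, so a_4 = 1
25 = 2·12 + 1, so a_5 = 2
12 = 12·1 + 0, so a_6 = 12

[1; 1, 1, 57, 1, 2, 12]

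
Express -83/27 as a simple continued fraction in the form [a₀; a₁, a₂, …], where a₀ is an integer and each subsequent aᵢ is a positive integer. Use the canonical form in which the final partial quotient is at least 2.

[-4; 1, 12, 2]

Repeatedly divide and take the remainder:
⌊-83/27⌋ = -4, remainder 25
⌊27/25⌋ = 1, remainder 2
⌊25/2⌋ = 12, remainder 1
⌊2/1⌋ = 2, remainder 0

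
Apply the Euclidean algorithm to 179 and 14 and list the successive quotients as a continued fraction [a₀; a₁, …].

⌊179/14⌋ = 12, remainder 11
⌊14/11⌋ = 1, remainder 3
⌊11/3⌋ = 3, remainder 2
⌊3/2⌋ = 1, remainder 1
⌊2/1⌋ = 2, remainder 0

[12; 1, 3, 1, 2]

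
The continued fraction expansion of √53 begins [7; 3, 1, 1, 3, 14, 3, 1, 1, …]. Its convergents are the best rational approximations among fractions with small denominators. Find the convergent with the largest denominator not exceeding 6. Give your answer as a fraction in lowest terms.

29/4

a_0 = 7: 7/1  (≤ bound)
a_1 = 3: 22/3  (≤ bound)
a_2 = 1: 29/4  (≤ bound)
a_3 = 1: 51/7  (> 6, stop)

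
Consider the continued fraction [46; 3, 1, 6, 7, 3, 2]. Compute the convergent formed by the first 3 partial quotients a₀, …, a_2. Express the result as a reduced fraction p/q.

185/4

Collapse the nested fraction from the inside out:
Start with 1.
3 + 1/(1/1) = 3 + 1/1 = 4/1
46 + 1/(4/1) = 46 + 1/4 = 185/4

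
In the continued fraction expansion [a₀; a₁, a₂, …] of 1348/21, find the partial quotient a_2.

4

⌊1348/21⌋ = 64, remainder 4
⌊21/4⌋ = 5, remainder 1
⌊4/1⌋ = 4, remainder 0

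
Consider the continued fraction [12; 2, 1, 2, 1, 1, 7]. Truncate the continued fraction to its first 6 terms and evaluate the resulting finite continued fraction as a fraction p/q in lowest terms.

235/19

Build up convergents one term at a time:
a_0 = 12: 12/1
a_1 = 2: 25/2
a_2 = 1: 37/3
a_3 = 2: 99/8
a_4 = 1: 136/11
a_5 = 1: 235/19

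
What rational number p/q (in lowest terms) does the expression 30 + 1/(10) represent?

301/10

Start with 10.
30 + 1/(10/1) = 30 + 1/10 = 301/10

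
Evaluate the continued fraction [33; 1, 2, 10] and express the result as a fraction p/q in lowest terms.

Start with 10.
2 + 1/(10/1) = 2 + 1/10 = 21/10
1 + 1/(21/10) = 1 + 10/21 = 31/21
33 + 1/(31/21) = 33 + 21/31 = 1044/31

1044/31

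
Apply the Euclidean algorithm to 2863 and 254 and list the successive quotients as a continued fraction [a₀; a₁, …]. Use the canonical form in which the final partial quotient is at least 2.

[11; 3, 1, 2, 7, 3]

2863 ÷ 254 → quotient 11, remainder 69
254 ÷ 69 → quotient 3, remainder 47
69 ÷ 47 → quotient 1, remainder 22
47 ÷ 22 → quotient 2, remainder 3
22 ÷ 3 → quotient 7, remainder 1
3 ÷ 1 → quotient 3, remainder 0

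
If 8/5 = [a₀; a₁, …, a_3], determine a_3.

Repeatedly divide and take the remainder:
8 ÷ 5 → quotient 1, remainder 3
5 ÷ 3 → quotient 1, remainder 2
3 ÷ 2 → quotient 1, remainder 1
2 ÷ 1 → quotient 2, remainder 0

2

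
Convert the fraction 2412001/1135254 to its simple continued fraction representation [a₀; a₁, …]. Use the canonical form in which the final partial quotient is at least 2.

[2; 8, 42, 1, 2, 1, 21, 38]

2412001 ÷ 1135254 → quotient 2, remainder 141493
1135254 ÷ 141493 → quotient 8, remainder 3310
141493 ÷ 3310 → quotient 42, remainder 2473
3310 ÷ 2473 → quotient 1, remainder 837
2473 ÷ 837 → quotient 2, remainder 799
837 ÷ 799 → quotient 1, remainder 38
799 ÷ 38 → quotient 21, remainder 1
38 ÷ 1 → quotient 38, remainder 0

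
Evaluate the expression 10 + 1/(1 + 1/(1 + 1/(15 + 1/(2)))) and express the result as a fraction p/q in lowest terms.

Start with 2.
15 + 1/(2/1) = 15 + 1/2 = 31/2
1 + 1/(31/2) = 1 + 2/31 = 33/31
1 + 1/(33/31) = 1 + 31/33 = 64/33
10 + 1/(64/33) = 10 + 33/64 = 673/64

673/64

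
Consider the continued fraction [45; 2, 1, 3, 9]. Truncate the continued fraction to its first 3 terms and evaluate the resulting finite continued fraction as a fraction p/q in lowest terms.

a_0 = 45: 45/1
a_1 = 2: 91/2
a_2 = 1: 136/3

136/3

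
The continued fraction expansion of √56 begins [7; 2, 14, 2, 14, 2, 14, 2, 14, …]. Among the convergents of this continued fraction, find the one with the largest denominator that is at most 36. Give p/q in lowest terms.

217/29

List convergents until the denominator exceeds the bound:
a_0 = 7: 7/1  (≤ bound)
a_1 = 2: 15/2  (≤ bound)
a_2 = 14: 217/29  (≤ bound)
a_3 = 2: 449/60  (> 36, stop)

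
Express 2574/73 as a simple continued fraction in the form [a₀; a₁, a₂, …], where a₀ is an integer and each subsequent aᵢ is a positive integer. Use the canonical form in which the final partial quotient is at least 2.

Apply division with remainder until the remainder is 0:
2574 = 35·73 + 19, so a_0 = 35
73 = 3·19 + 16, so a_1 = 3
19 = 1·16 + 3, so a_2 = 1
16 = 5·3 + 1, so a_3 = 5
3 = 3·1 + 0, so a_4 = 3

[35; 3, 1, 5, 3]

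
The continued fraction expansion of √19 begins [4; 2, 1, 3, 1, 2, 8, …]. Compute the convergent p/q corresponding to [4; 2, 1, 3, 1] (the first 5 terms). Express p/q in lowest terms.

a_0 = 4: 4/1
a_1 = 2: 9/2
a_2 = 1: 13/3
a_3 = 3: 48/11
a_4 = 1: 61/14

61/14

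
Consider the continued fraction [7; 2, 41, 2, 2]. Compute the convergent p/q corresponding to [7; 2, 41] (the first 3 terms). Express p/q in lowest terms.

Use the convergent recurrence hₖ = aₖ·hₖ₋₁ + hₖ₋₂ (and likewise for the denominators kₖ):
a_0 = 7: 7/1
a_1 = 2: 15/2
a_2 = 41: 622/83

622/83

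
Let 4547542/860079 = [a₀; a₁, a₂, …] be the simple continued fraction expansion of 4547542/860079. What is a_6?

4547542 = 5·860079 + 247147, so a_0 = 5
860079 = 3·247147 + 118638, so a_1 = 3
247147 = 2·118638 + 9871, so a_2 = 2
118638 = 12·9871 + 186, so a_3 = 12
9871 = 53·186 + 13, so a_4 = 53
186 = 14·13 + 4, so a_5 = 14
13 = 3·4 + 1, so a_6 = 3

3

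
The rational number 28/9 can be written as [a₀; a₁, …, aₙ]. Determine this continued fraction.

⌊28/9⌋ = 3, remainder 1
⌊9/1⌋ = 9, remainder 0

[3; 9]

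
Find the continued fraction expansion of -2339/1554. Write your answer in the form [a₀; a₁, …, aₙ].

Run the Euclidean algorithm, recording each quotient:
⌊-2339/1554⌋ = -2, remainder 769
⌊1554/769⌋ = 2, remainder 16
⌊769/16⌋ = 48, remainder 1
⌊16/1⌋ = 16, remainder 0

[-2; 2, 48, 16]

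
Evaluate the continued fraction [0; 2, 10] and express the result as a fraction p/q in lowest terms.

10/21

a_0 = 0: 0/1
a_1 = 2: 1/2
a_2 = 10: 10/21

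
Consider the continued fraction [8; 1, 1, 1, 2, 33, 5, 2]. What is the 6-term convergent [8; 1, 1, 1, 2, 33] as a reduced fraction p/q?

2303/267

Work from the innermost term outward:
Start with 33.
2 + 1/(33/1) = 2 + 1/33 = 67/33
1 + 1/(67/33) = 1 + 33/67 = 100/67
1 + 1/(100/67) = 1 + 67/100 = 167/100
1 + 1/(167/100) = 1 + 100/167 = 267/167
8 + 1/(267/167) = 8 + 167/267 = 2303/267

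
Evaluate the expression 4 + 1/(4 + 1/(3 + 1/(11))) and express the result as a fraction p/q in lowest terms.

622/147

Start with 11.
3 + 1/(11/1) = 3 + 1/11 = 34/11
4 + 1/(34/11) = 4 + 11/34 = 147/34
4 + 1/(147/34) = 4 + 34/147 = 622/147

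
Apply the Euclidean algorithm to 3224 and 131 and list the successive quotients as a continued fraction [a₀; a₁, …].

[24; 1, 1, 1, 1, 3, 7]

3224 = 24·131 + 80, so a_0 = 24
131 = 1·80 + 51, so a_1 = 1
80 = 1·51 + 29, so a_2 = 1
51 = 1·29 + 22, so a_3 = 1
29 = 1·22 + 7, so a_4 = 1
22 = 3·7 + 1, so a_5 = 3
7 = 7·1 + 0, so a_6 = 7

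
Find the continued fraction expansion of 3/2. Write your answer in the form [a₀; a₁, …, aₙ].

[1; 2]

3 = 1·2 + 1, so a_0 = 1
2 = 2·1 + 0, so a_1 = 2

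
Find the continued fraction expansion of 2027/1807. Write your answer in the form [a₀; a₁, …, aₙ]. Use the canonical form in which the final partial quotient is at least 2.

[1; 8, 4, 1, 2, 7, 2]

⌊2027/1807⌋ = 1, remainder 220
⌊1807/220⌋ = 8, remainder 47
⌊220/47⌋ = 4, remainder 32
⌊47/32⌋ = 1, remainder 15
⌊32/15⌋ = 2, remainder 2
⌊15/2⌋ = 7, remainder 1
⌊2/1⌋ = 2, remainder 0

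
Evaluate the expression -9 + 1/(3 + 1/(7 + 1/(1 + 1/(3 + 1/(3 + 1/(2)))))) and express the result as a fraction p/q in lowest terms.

Start with 2.
3 + 1/(2/1) = 3 + 1/2 = 7/2
3 + 1/(7/2) = 3 + 2/7 = 23/7
1 + 1/(23/7) = 1 + 7/23 = 30/23
7 + 1/(30/23) = 7 + 23/30 = 233/30
3 + 1/(233/30) = 3 + 30/233 = 729/233
-9 + 1/(729/233) = -9 + 233/729 = -6328/729

-6328/729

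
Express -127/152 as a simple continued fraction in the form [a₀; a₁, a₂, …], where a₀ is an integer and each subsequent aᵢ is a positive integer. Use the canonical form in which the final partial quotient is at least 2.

⌊-127/152⌋ = -1, remainder 25
⌊152/25⌋ = 6, remainder 2
⌊25/2⌋ = 12, remainder 1
⌊2/1⌋ = 2, remainder 0

[-1; 6, 12, 2]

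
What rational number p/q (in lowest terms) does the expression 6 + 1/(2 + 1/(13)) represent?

175/27

Start with 13.
2 + 1/(13/1) = 2 + 1/13 = 27/13
6 + 1/(27/13) = 6 + 13/27 = 175/27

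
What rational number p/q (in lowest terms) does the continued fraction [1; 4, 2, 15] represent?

Start with 15.
2 + 1/(15/1) = 2 + 1/15 = 31/15
4 + 1/(31/15) = 4 + 15/31 = 139/31
1 + 1/(139/31) = 1 + 31/139 = 170/139

170/139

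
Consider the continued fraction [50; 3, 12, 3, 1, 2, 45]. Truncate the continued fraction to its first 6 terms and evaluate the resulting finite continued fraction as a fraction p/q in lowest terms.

20935/416

a_0 = 50: 50/1
a_1 = 3: 151/3
a_2 = 12: 1862/37
a_3 = 3: 5737/114
a_4 = 1: 7599/151
a_5 = 2: 20935/416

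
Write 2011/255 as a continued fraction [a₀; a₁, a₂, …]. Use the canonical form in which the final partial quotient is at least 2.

[7; 1, 7, 1, 3, 1, 5]

⌊2011/255⌋ = 7, remainder 226
⌊255/226⌋ = 1, remainder 29
⌊226/29⌋ = 7, remainder 23
⌊29/23⌋ = 1, remainder 6
⌊23/6⌋ = 3, remainder 5
⌊6/5⌋ = 1, remainder 1
⌊5/1⌋ = 5, remainder 0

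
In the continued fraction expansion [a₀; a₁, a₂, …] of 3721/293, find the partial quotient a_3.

3

Run the Euclidean algorithm, recording each quotient:
3721 ÷ 293 → quotient 12, remainder 205
293 ÷ 205 → quotient 1, remainder 88
205 ÷ 88 → quotient 2, remainder 29
88 ÷ 29 → quotient 3, remainder 1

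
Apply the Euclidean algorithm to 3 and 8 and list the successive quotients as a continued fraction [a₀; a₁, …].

Repeatedly divide and take the remainder:
⌊3/8⌋ = 0, remainder 3
⌊8/3⌋ = 2, remainder 2
⌊3/2⌋ = 1, remainder 1
⌊2/1⌋ = 2, remainder 0

[0; 2, 1, 2]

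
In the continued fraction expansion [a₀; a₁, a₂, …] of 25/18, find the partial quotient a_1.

25 = 1·18 + 7, so a_0 = 1
18 = 2·7 + 4, so a_1 = 2

2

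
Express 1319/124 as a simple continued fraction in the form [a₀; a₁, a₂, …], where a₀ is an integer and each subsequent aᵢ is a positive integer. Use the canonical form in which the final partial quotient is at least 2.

Run the Euclidean algorithm, recording each quotient:
1319 ÷ 124 → quotient 10, remainder 79
124 ÷ 79 → quotient 1, remainder 45
79 ÷ 45 → quotient 1, remainder 34
45 ÷ 34 → quotient 1, remainder 11
34 ÷ 11 → quotient 3, remainder 1
11 ÷ 1 → quotient 11, remainder 0

[10; 1, 1, 1, 3, 11]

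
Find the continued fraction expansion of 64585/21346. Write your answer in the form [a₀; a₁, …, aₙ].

[3; 39, 42, 13]

Apply division with remainder until the remainder is 0:
⌊64585/21346⌋ = 3, remainder 547
⌊21346/547⌋ = 39, remainder 13
⌊547/13⌋ = 42, remainder 1
⌊13/1⌋ = 13, remainder 0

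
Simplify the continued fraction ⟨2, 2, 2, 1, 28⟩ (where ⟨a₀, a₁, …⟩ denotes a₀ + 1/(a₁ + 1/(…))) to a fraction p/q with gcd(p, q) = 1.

Collapse the nested fraction from the inside out:
Start with 28.
1 + 1/(28/1) = 1 + 1/28 = 29/28
2 + 1/(29/28) = 2 + 28/29 = 86/29
2 + 1/(86/29) = 2 + 29/86 = 201/86
2 + 1/(201/86) = 2 + 86/201 = 488/201

488/201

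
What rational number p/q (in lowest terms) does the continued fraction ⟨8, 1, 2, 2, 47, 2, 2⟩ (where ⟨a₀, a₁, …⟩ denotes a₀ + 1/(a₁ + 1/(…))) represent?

14587/1674

Compute successive convergents:
a_0 = 8: 8/1
a_1 = 1: 9/1
a_2 = 2: 26/3
a_3 = 2: 61/7
a_4 = 47: 2893/332
a_5 = 2: 5847/671
a_6 = 2: 14587/1674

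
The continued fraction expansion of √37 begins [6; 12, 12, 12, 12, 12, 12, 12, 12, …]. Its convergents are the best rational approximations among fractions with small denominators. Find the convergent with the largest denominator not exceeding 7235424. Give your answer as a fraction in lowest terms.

18798954/3090529

a_0 = 6: 6/1  (≤ bound)
a_1 = 12: 73/12  (≤ bound)
a_2 = 12: 882/145  (≤ bound)
a_3 = 12: 10657/1752  (≤ bound)
a_4 = 12: 128766/21169  (≤ bound)
a_5 = 12: 1555849/255780  (≤ bound)
a_6 = 12: 18798954/3090529  (≤ bound)
a_7 = 12: 227143297/37342128  (> 7235424, stop)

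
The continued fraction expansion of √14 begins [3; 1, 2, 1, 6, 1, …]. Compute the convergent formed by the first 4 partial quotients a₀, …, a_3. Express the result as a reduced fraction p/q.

15/4

a_0 = 3: 3/1
a_1 = 1: 4/1
a_2 = 2: 11/3
a_3 = 1: 15/4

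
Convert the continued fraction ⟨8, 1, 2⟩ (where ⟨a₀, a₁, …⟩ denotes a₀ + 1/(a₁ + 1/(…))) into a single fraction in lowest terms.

26/3

Start with 2.
1 + 1/(2/1) = 1 + 1/2 = 3/2
8 + 1/(3/2) = 8 + 2/3 = 26/3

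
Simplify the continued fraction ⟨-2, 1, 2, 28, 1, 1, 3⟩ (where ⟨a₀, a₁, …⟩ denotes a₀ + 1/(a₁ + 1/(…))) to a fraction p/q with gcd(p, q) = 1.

-807/607

a_0 = -2: -2/1
a_1 = 1: -1/1
a_2 = 2: -4/3
a_3 = 28: -113/85
a_4 = 1: -117/88
a_5 = 1: -230/173
a_6 = 3: -807/607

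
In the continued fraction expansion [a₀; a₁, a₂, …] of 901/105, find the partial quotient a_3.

2

Apply division with remainder until the remainder is 0:
901 = 8·105 + 61, so a_0 = 8
105 = 1·61 + 44, so a_1 = 1
61 = 1·44 + 17, so a_2 = 1
44 = 2·17 + 10, so a_3 = 2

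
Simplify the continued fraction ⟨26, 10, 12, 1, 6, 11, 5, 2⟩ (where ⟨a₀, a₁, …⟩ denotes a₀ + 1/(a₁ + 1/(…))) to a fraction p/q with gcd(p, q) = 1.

Collapse the nested fraction from the inside out:
Start with 2.
5 + 1/(2/1) = 5 + 1/2 = 11/2
11 + 1/(11/2) = 11 + 2/11 = 123/11
6 + 1/(123/11) = 6 + 11/123 = 749/123
1 + 1/(749/123) = 1 + 123/749 = 872/749
12 + 1/(872/749) = 12 + 749/872 = 11213/872
10 + 1/(11213/872) = 10 + 872/11213 = 113002/11213
26 + 1/(113002/11213) = 26 + 11213/113002 = 2949265/113002

2949265/113002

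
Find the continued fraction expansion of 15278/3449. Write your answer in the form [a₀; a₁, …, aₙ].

[4; 2, 3, 17, 1, 26]

⌊15278/3449⌋ = 4, remainder 1482
⌊3449/1482⌋ = 2, remainder 485
⌊1482/485⌋ = 3, remainder 27
⌊485/27⌋ = 17, remainder 26
⌊27/26⌋ = 1, remainder 1
⌊26/1⌋ = 26, remainder 0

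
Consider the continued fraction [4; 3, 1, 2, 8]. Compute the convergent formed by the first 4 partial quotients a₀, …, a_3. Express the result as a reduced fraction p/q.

47/11

a_0 = 4: 4/1
a_1 = 3: 13/3
a_2 = 1: 17/4
a_3 = 2: 47/11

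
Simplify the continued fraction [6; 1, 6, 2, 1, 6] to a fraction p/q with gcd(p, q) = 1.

a_0 = 6: 6/1
a_1 = 1: 7/1
a_2 = 6: 48/7
a_3 = 2: 103/15
a_4 = 1: 151/22
a_5 = 6: 1009/147

1009/147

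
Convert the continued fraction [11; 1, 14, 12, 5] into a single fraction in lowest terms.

Use the convergent recurrence hₖ = aₖ·hₖ₋₁ + hₖ₋₂ (and likewise for the denominators kₖ):
a_0 = 11: 11/1
a_1 = 1: 12/1
a_2 = 14: 179/15
a_3 = 12: 2160/181
a_4 = 5: 10979/920

10979/920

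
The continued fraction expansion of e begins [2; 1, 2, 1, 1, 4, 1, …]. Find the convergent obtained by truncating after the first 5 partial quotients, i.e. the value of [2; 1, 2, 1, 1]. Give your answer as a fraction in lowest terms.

Start with 1.
1 + 1/(1/1) = 1 + 1/1 = 2/1
2 + 1/(2/1) = 2 + 1/2 = 5/2
1 + 1/(5/2) = 1 + 2/5 = 7/5
2 + 1/(7/5) = 2 + 5/7 = 19/7

19/7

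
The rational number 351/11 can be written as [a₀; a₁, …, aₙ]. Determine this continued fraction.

Apply division with remainder until the remainder is 0:
⌊351/11⌋ = 31, remainder 10
⌊11/10⌋ = 1, remainder 1
⌊10/1⌋ = 10, remainder 0

[31; 1, 10]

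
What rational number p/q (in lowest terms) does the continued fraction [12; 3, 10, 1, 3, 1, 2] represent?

Start with 2.
1 + 1/(2/1) = 1 + 1/2 = 3/2
3 + 1/(3/2) = 3 + 2/3 = 11/3
1 + 1/(11/3) = 1 + 3/11 = 14/11
10 + 1/(14/11) = 10 + 11/14 = 151/14
3 + 1/(151/14) = 3 + 14/151 = 467/151
12 + 1/(467/151) = 12 + 151/467 = 5755/467

5755/467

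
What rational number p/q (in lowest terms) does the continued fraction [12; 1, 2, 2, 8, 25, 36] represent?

Start with 36.
25 + 1/(36/1) = 25 + 1/36 = 901/36
8 + 1/(901/36) = 8 + 36/901 = 7244/901
2 + 1/(7244/901) = 2 + 901/7244 = 15389/7244
2 + 1/(15389/7244) = 2 + 7244/15389 = 38022/15389
1 + 1/(38022/15389) = 1 + 15389/38022 = 53411/38022
12 + 1/(53411/38022) = 12 + 38022/53411 = 678954/53411

678954/53411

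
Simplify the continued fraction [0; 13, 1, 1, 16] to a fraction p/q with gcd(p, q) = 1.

33/446

Work from the innermost term outward:
Start with 16.
1 + 1/(16/1) = 1 + 1/16 = 17/16
1 + 1/(17/16) = 1 + 16/17 = 33/17
13 + 1/(33/17) = 13 + 17/33 = 446/33
0 + 1/(446/33) = 0 + 33/446 = 33/446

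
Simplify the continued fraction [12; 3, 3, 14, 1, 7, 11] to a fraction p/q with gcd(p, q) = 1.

Start with 11.
7 + 1/(11/1) = 7 + 1/11 = 78/11
1 + 1/(78/11) = 1 + 11/78 = 89/78
14 + 1/(89/78) = 14 + 78/89 = 1324/89
3 + 1/(1324/89) = 3 + 89/1324 = 4061/1324
3 + 1/(4061/1324) = 3 + 1324/4061 = 13507/4061
12 + 1/(13507/4061) = 12 + 4061/13507 = 166145/13507

166145/13507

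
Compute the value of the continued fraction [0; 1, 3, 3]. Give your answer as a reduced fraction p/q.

10/13

Use the convergent recurrence hₖ = aₖ·hₖ₋₁ + hₖ₋₂ (and likewise for the denominators kₖ):
a_0 = 0: 0/1
a_1 = 1: 1/1
a_2 = 3: 3/4
a_3 = 3: 10/13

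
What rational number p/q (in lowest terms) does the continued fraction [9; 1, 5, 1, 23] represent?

1646/167

a_0 = 9: 9/1
a_1 = 1: 10/1
a_2 = 5: 59/6
a_3 = 1: 69/7
a_4 = 23: 1646/167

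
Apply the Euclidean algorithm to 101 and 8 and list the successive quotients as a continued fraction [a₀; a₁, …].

[12; 1, 1, 1, 2]

101 ÷ 8 → quotient 12, remainder 5
8 ÷ 5 → quotient 1, remainder 3
5 ÷ 3 → quotient 1, remainder 2
3 ÷ 2 → quotient 1, remainder 1
2 ÷ 1 → quotient 2, remainder 0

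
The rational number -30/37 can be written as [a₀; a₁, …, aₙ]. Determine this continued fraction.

[-1; 5, 3, 2]

Apply division with remainder until the remainder is 0:
-30 = -1·37 + 7, so a_0 = -1
37 = 5·7 + 2, so a_1 = 5
7 = 3·2 + 1, so a_2 = 3
2 = 2·1 + 0, so a_3 = 2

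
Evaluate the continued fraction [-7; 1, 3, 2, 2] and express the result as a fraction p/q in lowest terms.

-137/22

a_0 = -7: -7/1
a_1 = 1: -6/1
a_2 = 3: -25/4
a_3 = 2: -56/9
a_4 = 2: -137/22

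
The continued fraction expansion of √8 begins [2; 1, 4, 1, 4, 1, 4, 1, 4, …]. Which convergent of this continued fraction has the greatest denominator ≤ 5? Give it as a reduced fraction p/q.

List convergents until the denominator exceeds the bound:
a_0 = 2: 2/1  (≤ bound)
a_1 = 1: 3/1  (≤ bound)
a_2 = 4: 14/5  (≤ bound)
a_3 = 1: 17/6  (> 5, stop)

14/5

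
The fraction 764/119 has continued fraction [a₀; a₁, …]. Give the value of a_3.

Repeatedly divide and take the remainder:
⌊764/119⌋ = 6, remainder 50
⌊119/50⌋ = 2, remainder 19
⌊50/19⌋ = 2, remainder 12
⌊19/12⌋ = 1, remainder 7

1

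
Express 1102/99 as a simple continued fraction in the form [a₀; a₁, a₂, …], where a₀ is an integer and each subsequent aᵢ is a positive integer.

⌊1102/99⌋ = 11, remainder 13
⌊99/13⌋ = 7, remainder 8
⌊13/8⌋ = 1, remainder 5
⌊8/5⌋ = 1, remainder 3
⌊5/3⌋ = 1, remainder 2
⌊3/2⌋ = 1, remainder 1
⌊2/1⌋ = 2, remainder 0

[11; 7, 1, 1, 1, 1, 2]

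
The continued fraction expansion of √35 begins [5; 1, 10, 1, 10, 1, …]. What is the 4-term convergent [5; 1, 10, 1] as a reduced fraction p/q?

Starting at the tail and folding back:
Start with 1.
10 + 1/(1/1) = 10 + 1/1 = 11/1
1 + 1/(11/1) = 1 + 1/11 = 12/11
5 + 1/(12/11) = 5 + 11/12 = 71/12

71/12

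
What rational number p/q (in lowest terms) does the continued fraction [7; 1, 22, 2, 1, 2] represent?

Work from the innermost term outward:
Start with 2.
1 + 1/(2/1) = 1 + 1/2 = 3/2
2 + 1/(3/2) = 2 + 2/3 = 8/3
22 + 1/(8/3) = 22 + 3/8 = 179/8
1 + 1/(179/8) = 1 + 8/179 = 187/179
7 + 1/(187/179) = 7 + 179/187 = 1488/187

1488/187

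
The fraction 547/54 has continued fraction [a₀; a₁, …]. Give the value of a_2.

1

Run the Euclidean algorithm, recording each quotient:
547 ÷ 54 → quotient 10, remainder 7
54 ÷ 7 → quotient 7, remainder 5
7 ÷ 5 → quotient 1, remainder 2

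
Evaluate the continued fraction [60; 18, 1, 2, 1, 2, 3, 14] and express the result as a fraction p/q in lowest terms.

Compute successive convergents:
a_0 = 60: 60/1
a_1 = 18: 1081/18
a_2 = 1: 1141/19
a_3 = 2: 3363/56
a_4 = 1: 4504/75
a_5 = 2: 12371/206
a_6 = 3: 41617/693
a_7 = 14: 595009/9908

595009/9908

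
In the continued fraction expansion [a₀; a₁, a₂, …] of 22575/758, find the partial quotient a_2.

3

22575 ÷ 758 → quotient 29, remainder 593
758 ÷ 593 → quotient 1, remainder 165
593 ÷ 165 → quotient 3, remainder 98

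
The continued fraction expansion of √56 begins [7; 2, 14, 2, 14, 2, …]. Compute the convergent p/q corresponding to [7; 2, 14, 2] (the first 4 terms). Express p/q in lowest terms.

a_0 = 7: 7/1
a_1 = 2: 15/2
a_2 = 14: 217/29
a_3 = 2: 449/60

449/60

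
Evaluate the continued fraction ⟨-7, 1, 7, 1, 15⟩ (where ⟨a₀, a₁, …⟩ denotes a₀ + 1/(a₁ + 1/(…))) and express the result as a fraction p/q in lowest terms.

Start with 15.
1 + 1/(15/1) = 1 + 1/15 = 16/15
7 + 1/(16/15) = 7 + 15/16 = 127/16
1 + 1/(127/16) = 1 + 16/127 = 143/127
-7 + 1/(143/127) = -7 + 127/143 = -874/143

-874/143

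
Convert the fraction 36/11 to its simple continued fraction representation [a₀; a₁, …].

[3; 3, 1, 2]

Repeatedly divide and take the remainder:
36 = 3·11 + 3, so a_0 = 3
11 = 3·3 + 2, so a_1 = 3
3 = 1·2 + 1, so a_2 = 1
2 = 2·1 + 0, so a_3 = 2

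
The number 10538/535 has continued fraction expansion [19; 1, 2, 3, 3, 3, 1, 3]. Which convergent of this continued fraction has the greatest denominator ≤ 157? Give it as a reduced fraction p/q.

List convergents until the denominator exceeds the bound:
a_0 = 19: 19/1  (≤ bound)
a_1 = 1: 20/1  (≤ bound)
a_2 = 2: 59/3  (≤ bound)
a_3 = 3: 197/10  (≤ bound)
a_4 = 3: 650/33  (≤ bound)
a_5 = 3: 2147/109  (≤ bound)
a_6 = 1: 2797/142  (≤ bound)
a_7 = 3: 10538/535  (> 157, stop)

2797/142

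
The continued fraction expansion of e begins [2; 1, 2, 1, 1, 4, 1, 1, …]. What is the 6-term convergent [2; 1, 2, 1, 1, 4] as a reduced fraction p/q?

a_0 = 2: 2/1
a_1 = 1: 3/1
a_2 = 2: 8/3
a_3 = 1: 11/4
a_4 = 1: 19/7
a_5 = 4: 87/32

87/32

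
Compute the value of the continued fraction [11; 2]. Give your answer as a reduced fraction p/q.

23/2

Compute successive convergents:
a_0 = 11: 11/1
a_1 = 2: 23/2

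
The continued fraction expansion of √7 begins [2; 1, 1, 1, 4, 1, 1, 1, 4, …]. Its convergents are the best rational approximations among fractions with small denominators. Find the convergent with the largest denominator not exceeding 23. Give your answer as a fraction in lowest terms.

List convergents until the denominator exceeds the bound:
a_0 = 2: 2/1  (≤ bound)
a_1 = 1: 3/1  (≤ bound)
a_2 = 1: 5/2  (≤ bound)
a_3 = 1: 8/3  (≤ bound)
a_4 = 4: 37/14  (≤ bound)
a_5 = 1: 45/17  (≤ bound)
a_6 = 1: 82/31  (> 23, stop)

45/17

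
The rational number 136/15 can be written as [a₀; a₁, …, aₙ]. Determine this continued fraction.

[9; 15]

136 ÷ 15 → quotient 9, remainder 1
15 ÷ 1 → quotient 15, remainder 0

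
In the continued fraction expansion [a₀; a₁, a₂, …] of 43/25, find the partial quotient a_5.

3

⌊43/25⌋ = 1, remainder 18
⌊25/18⌋ = 1, remainder 7
⌊18/7⌋ = 2, remainder 4
⌊7/4⌋ = 1, remainder 3
⌊4/3⌋ = 1, remainder 1
⌊3/1⌋ = 3, remainder 0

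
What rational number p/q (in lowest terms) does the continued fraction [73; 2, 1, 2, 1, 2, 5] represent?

Start with 5.
2 + 1/(5/1) = 2 + 1/5 = 11/5
1 + 1/(11/5) = 1 + 5/11 = 16/11
2 + 1/(16/11) = 2 + 11/16 = 43/16
1 + 1/(43/16) = 1 + 16/43 = 59/43
2 + 1/(59/43) = 2 + 43/59 = 161/59
73 + 1/(161/59) = 73 + 59/161 = 11812/161

11812/161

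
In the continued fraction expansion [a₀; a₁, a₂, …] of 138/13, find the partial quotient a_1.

⌊138/13⌋ = 10, remainder 8
⌊13/8⌋ = 1, remainder 5

1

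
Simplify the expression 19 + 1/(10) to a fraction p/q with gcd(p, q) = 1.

a_0 = 19: 19/1
a_1 = 10: 191/10

191/10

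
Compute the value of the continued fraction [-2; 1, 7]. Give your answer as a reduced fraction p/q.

Build up convergents one term at a time:
a_0 = -2: -2/1
a_1 = 1: -1/1
a_2 = 7: -9/8

-9/8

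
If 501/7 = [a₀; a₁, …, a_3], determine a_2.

501 = 71·7 + 4, so a_0 = 71
7 = 1·4 + 3, so a_1 = 1
4 = 1·3 + 1, so a_2 = 1

1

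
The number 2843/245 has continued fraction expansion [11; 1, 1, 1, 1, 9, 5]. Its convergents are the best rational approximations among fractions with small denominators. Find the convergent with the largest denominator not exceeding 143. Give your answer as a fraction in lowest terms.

557/48

a_0 = 11: 11/1  (≤ bound)
a_1 = 1: 12/1  (≤ bound)
a_2 = 1: 23/2  (≤ bound)
a_3 = 1: 35/3  (≤ bound)
a_4 = 1: 58/5  (≤ bound)
a_5 = 9: 557/48  (≤ bound)
a_6 = 5: 2843/245  (> 143, stop)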